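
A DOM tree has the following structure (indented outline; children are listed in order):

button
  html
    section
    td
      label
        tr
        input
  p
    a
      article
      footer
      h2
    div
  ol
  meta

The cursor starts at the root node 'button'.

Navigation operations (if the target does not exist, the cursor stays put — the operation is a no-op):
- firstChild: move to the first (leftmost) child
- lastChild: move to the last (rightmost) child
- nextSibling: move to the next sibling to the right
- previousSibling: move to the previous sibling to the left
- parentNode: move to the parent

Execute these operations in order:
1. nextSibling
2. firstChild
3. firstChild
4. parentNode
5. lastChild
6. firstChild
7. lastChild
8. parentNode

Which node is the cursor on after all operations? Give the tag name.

After 1 (nextSibling): button (no-op, stayed)
After 2 (firstChild): html
After 3 (firstChild): section
After 4 (parentNode): html
After 5 (lastChild): td
After 6 (firstChild): label
After 7 (lastChild): input
After 8 (parentNode): label

Answer: label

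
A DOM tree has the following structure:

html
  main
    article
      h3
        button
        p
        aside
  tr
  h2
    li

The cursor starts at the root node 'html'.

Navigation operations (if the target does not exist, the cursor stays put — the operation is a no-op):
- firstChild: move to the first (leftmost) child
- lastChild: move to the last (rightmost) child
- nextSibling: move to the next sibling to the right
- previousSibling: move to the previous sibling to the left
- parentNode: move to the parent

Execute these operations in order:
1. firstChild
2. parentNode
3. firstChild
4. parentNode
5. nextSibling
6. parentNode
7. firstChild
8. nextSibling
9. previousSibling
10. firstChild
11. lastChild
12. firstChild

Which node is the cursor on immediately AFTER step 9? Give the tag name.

After 1 (firstChild): main
After 2 (parentNode): html
After 3 (firstChild): main
After 4 (parentNode): html
After 5 (nextSibling): html (no-op, stayed)
After 6 (parentNode): html (no-op, stayed)
After 7 (firstChild): main
After 8 (nextSibling): tr
After 9 (previousSibling): main

Answer: main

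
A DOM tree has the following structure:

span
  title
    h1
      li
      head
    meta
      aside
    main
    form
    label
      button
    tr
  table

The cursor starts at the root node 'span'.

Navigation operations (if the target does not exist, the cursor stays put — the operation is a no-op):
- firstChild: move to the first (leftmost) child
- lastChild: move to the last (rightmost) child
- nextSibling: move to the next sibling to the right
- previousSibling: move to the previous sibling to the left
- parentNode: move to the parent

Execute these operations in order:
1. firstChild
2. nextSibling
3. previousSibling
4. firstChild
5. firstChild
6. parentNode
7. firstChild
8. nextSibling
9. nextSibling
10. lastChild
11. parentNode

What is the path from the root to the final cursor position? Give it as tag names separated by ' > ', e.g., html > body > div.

Answer: span > title > h1

Derivation:
After 1 (firstChild): title
After 2 (nextSibling): table
After 3 (previousSibling): title
After 4 (firstChild): h1
After 5 (firstChild): li
After 6 (parentNode): h1
After 7 (firstChild): li
After 8 (nextSibling): head
After 9 (nextSibling): head (no-op, stayed)
After 10 (lastChild): head (no-op, stayed)
After 11 (parentNode): h1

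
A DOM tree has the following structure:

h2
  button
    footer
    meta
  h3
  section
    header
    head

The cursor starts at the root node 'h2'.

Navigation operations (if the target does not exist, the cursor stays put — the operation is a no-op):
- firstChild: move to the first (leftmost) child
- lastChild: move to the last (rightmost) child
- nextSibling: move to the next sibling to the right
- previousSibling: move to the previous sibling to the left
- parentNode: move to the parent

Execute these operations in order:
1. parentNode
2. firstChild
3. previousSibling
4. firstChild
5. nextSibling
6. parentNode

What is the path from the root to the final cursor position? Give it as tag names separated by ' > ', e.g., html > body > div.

After 1 (parentNode): h2 (no-op, stayed)
After 2 (firstChild): button
After 3 (previousSibling): button (no-op, stayed)
After 4 (firstChild): footer
After 5 (nextSibling): meta
After 6 (parentNode): button

Answer: h2 > button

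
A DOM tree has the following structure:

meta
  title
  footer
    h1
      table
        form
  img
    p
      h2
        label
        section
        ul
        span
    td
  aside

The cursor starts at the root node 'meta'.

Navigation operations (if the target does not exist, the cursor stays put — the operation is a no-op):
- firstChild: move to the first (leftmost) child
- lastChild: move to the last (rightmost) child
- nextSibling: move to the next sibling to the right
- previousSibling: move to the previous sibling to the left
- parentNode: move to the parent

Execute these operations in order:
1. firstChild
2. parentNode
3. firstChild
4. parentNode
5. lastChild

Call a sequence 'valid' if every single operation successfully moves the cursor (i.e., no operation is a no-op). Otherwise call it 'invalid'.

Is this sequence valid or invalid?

After 1 (firstChild): title
After 2 (parentNode): meta
After 3 (firstChild): title
After 4 (parentNode): meta
After 5 (lastChild): aside

Answer: valid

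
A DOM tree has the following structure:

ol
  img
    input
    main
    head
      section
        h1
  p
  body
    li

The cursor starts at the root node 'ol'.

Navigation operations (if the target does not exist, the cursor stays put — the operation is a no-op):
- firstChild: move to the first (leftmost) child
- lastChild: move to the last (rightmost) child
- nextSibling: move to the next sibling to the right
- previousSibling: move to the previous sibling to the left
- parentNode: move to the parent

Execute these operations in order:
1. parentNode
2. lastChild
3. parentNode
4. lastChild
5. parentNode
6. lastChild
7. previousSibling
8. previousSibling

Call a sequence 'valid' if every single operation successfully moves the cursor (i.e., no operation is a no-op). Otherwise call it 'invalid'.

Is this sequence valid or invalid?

Answer: invalid

Derivation:
After 1 (parentNode): ol (no-op, stayed)
After 2 (lastChild): body
After 3 (parentNode): ol
After 4 (lastChild): body
After 5 (parentNode): ol
After 6 (lastChild): body
After 7 (previousSibling): p
After 8 (previousSibling): img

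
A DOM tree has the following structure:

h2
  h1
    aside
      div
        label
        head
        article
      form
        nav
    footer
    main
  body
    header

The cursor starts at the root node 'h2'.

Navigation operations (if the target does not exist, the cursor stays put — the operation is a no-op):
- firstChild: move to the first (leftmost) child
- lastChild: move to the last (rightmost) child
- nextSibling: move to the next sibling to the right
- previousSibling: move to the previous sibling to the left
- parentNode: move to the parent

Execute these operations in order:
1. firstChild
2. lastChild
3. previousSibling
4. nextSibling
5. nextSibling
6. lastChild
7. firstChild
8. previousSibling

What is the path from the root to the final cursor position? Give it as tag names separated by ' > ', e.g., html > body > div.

After 1 (firstChild): h1
After 2 (lastChild): main
After 3 (previousSibling): footer
After 4 (nextSibling): main
After 5 (nextSibling): main (no-op, stayed)
After 6 (lastChild): main (no-op, stayed)
After 7 (firstChild): main (no-op, stayed)
After 8 (previousSibling): footer

Answer: h2 > h1 > footer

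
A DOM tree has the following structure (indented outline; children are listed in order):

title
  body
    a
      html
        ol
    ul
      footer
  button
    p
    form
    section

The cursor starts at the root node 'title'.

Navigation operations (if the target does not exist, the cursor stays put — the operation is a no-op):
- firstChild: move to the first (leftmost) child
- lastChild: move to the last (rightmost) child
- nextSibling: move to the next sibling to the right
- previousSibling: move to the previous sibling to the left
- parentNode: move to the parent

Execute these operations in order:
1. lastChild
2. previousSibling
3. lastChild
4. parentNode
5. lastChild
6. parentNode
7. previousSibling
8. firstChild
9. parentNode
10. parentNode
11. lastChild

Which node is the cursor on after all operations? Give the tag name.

After 1 (lastChild): button
After 2 (previousSibling): body
After 3 (lastChild): ul
After 4 (parentNode): body
After 5 (lastChild): ul
After 6 (parentNode): body
After 7 (previousSibling): body (no-op, stayed)
After 8 (firstChild): a
After 9 (parentNode): body
After 10 (parentNode): title
After 11 (lastChild): button

Answer: button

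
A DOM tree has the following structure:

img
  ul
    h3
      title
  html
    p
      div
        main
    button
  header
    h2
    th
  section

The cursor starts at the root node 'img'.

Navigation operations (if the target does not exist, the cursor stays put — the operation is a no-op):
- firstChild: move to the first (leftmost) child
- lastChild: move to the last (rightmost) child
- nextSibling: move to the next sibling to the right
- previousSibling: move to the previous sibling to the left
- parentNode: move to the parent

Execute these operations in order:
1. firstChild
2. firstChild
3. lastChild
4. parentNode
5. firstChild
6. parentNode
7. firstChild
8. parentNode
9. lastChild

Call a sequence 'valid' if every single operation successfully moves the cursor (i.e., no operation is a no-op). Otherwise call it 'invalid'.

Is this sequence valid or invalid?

After 1 (firstChild): ul
After 2 (firstChild): h3
After 3 (lastChild): title
After 4 (parentNode): h3
After 5 (firstChild): title
After 6 (parentNode): h3
After 7 (firstChild): title
After 8 (parentNode): h3
After 9 (lastChild): title

Answer: valid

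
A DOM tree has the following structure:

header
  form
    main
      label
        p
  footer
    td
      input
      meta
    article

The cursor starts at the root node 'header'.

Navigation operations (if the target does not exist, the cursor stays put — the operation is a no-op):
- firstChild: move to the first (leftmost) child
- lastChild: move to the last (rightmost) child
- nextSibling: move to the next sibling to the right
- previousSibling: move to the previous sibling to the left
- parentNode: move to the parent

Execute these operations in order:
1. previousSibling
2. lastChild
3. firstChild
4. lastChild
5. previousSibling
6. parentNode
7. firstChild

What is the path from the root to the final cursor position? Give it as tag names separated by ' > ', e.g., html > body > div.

After 1 (previousSibling): header (no-op, stayed)
After 2 (lastChild): footer
After 3 (firstChild): td
After 4 (lastChild): meta
After 5 (previousSibling): input
After 6 (parentNode): td
After 7 (firstChild): input

Answer: header > footer > td > input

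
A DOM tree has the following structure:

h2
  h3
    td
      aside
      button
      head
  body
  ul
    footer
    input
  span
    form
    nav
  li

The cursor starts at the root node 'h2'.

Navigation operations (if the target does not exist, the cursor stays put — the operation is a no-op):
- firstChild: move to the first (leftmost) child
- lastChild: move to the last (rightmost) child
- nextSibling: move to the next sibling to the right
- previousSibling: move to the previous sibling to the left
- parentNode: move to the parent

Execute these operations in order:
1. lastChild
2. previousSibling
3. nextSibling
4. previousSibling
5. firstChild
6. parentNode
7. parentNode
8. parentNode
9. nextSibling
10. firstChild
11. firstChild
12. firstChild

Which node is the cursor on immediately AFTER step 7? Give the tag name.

After 1 (lastChild): li
After 2 (previousSibling): span
After 3 (nextSibling): li
After 4 (previousSibling): span
After 5 (firstChild): form
After 6 (parentNode): span
After 7 (parentNode): h2

Answer: h2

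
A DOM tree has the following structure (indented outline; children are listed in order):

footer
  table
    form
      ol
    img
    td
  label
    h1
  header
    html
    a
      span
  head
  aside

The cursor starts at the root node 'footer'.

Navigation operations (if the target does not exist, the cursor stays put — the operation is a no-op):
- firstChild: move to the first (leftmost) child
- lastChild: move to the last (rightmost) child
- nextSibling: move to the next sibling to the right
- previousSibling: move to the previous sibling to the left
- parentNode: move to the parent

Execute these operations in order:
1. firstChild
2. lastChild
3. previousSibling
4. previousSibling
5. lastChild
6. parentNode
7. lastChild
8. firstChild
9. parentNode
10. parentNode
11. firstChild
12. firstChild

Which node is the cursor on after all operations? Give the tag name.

Answer: ol

Derivation:
After 1 (firstChild): table
After 2 (lastChild): td
After 3 (previousSibling): img
After 4 (previousSibling): form
After 5 (lastChild): ol
After 6 (parentNode): form
After 7 (lastChild): ol
After 8 (firstChild): ol (no-op, stayed)
After 9 (parentNode): form
After 10 (parentNode): table
After 11 (firstChild): form
After 12 (firstChild): ol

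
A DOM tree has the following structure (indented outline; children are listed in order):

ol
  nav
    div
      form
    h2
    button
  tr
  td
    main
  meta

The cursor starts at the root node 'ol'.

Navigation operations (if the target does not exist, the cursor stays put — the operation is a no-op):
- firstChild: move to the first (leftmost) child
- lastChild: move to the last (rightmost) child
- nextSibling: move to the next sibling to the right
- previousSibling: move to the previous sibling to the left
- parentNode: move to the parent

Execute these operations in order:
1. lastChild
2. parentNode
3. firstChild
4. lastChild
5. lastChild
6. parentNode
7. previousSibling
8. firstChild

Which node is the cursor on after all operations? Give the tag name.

After 1 (lastChild): meta
After 2 (parentNode): ol
After 3 (firstChild): nav
After 4 (lastChild): button
After 5 (lastChild): button (no-op, stayed)
After 6 (parentNode): nav
After 7 (previousSibling): nav (no-op, stayed)
After 8 (firstChild): div

Answer: div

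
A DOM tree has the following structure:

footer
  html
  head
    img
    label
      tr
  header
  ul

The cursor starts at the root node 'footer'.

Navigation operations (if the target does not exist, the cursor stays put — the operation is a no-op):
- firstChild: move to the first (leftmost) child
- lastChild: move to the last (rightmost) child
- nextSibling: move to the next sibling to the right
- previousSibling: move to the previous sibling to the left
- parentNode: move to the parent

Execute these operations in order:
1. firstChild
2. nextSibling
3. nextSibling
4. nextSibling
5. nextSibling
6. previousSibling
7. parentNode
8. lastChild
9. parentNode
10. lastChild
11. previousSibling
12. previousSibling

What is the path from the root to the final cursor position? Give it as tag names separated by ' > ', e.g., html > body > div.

Answer: footer > head

Derivation:
After 1 (firstChild): html
After 2 (nextSibling): head
After 3 (nextSibling): header
After 4 (nextSibling): ul
After 5 (nextSibling): ul (no-op, stayed)
After 6 (previousSibling): header
After 7 (parentNode): footer
After 8 (lastChild): ul
After 9 (parentNode): footer
After 10 (lastChild): ul
After 11 (previousSibling): header
After 12 (previousSibling): head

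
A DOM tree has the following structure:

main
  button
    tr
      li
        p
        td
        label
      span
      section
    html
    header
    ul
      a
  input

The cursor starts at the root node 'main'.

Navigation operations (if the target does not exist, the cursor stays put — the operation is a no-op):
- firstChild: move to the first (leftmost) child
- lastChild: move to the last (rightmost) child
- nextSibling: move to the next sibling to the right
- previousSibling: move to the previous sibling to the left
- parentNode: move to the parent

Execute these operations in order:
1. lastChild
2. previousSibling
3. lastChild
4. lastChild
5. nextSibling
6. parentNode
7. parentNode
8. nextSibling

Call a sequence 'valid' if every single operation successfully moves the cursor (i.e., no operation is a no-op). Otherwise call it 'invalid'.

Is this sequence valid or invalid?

After 1 (lastChild): input
After 2 (previousSibling): button
After 3 (lastChild): ul
After 4 (lastChild): a
After 5 (nextSibling): a (no-op, stayed)
After 6 (parentNode): ul
After 7 (parentNode): button
After 8 (nextSibling): input

Answer: invalid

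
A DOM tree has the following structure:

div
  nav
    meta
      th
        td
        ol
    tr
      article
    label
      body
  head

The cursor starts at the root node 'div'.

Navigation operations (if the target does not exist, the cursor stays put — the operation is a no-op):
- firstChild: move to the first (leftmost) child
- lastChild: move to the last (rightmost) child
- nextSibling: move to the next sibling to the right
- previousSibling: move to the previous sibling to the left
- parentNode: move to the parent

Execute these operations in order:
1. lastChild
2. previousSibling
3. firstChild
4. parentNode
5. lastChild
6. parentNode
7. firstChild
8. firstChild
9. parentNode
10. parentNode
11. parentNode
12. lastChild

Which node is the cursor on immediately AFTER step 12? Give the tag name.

After 1 (lastChild): head
After 2 (previousSibling): nav
After 3 (firstChild): meta
After 4 (parentNode): nav
After 5 (lastChild): label
After 6 (parentNode): nav
After 7 (firstChild): meta
After 8 (firstChild): th
After 9 (parentNode): meta
After 10 (parentNode): nav
After 11 (parentNode): div
After 12 (lastChild): head

Answer: head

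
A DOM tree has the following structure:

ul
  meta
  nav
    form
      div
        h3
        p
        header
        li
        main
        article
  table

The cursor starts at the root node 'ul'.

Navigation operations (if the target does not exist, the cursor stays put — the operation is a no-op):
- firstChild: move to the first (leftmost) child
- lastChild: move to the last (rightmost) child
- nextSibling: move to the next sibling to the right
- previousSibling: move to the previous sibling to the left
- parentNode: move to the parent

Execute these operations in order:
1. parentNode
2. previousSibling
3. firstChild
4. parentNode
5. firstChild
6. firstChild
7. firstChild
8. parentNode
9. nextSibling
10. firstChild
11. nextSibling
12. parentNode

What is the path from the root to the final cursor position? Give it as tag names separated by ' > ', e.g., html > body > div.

After 1 (parentNode): ul (no-op, stayed)
After 2 (previousSibling): ul (no-op, stayed)
After 3 (firstChild): meta
After 4 (parentNode): ul
After 5 (firstChild): meta
After 6 (firstChild): meta (no-op, stayed)
After 7 (firstChild): meta (no-op, stayed)
After 8 (parentNode): ul
After 9 (nextSibling): ul (no-op, stayed)
After 10 (firstChild): meta
After 11 (nextSibling): nav
After 12 (parentNode): ul

Answer: ul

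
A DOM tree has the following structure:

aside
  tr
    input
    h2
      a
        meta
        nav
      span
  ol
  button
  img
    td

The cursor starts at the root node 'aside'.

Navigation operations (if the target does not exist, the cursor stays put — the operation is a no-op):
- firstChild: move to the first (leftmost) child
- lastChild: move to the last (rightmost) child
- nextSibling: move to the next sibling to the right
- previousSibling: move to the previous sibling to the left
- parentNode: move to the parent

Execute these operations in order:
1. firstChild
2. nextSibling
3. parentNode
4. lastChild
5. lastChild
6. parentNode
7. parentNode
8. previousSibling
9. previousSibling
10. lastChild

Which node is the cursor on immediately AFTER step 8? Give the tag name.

Answer: aside

Derivation:
After 1 (firstChild): tr
After 2 (nextSibling): ol
After 3 (parentNode): aside
After 4 (lastChild): img
After 5 (lastChild): td
After 6 (parentNode): img
After 7 (parentNode): aside
After 8 (previousSibling): aside (no-op, stayed)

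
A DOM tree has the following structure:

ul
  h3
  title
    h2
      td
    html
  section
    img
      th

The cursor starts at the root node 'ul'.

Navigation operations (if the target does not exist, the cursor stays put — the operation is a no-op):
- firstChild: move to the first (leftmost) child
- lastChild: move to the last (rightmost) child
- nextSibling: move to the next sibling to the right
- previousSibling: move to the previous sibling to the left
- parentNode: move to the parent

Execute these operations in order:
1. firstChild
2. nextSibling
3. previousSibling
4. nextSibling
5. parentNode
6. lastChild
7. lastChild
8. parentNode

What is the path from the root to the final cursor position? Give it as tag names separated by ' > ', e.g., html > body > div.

After 1 (firstChild): h3
After 2 (nextSibling): title
After 3 (previousSibling): h3
After 4 (nextSibling): title
After 5 (parentNode): ul
After 6 (lastChild): section
After 7 (lastChild): img
After 8 (parentNode): section

Answer: ul > section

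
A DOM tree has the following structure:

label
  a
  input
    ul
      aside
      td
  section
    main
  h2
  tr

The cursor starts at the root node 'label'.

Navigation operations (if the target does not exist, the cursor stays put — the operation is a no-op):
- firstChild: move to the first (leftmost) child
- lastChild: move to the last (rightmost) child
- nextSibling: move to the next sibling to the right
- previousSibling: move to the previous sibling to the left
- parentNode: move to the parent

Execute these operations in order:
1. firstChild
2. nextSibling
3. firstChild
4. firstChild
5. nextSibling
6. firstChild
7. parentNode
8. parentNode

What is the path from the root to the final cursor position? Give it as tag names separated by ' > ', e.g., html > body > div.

Answer: label > input

Derivation:
After 1 (firstChild): a
After 2 (nextSibling): input
After 3 (firstChild): ul
After 4 (firstChild): aside
After 5 (nextSibling): td
After 6 (firstChild): td (no-op, stayed)
After 7 (parentNode): ul
After 8 (parentNode): input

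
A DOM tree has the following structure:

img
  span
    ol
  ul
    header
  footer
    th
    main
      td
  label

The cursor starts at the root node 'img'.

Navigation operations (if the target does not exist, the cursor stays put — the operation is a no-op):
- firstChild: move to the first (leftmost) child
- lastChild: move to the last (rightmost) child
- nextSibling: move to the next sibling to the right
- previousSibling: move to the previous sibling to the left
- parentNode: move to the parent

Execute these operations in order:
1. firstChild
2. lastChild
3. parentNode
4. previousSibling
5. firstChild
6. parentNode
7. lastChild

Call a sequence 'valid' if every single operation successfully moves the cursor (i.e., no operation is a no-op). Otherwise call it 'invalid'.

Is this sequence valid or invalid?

After 1 (firstChild): span
After 2 (lastChild): ol
After 3 (parentNode): span
After 4 (previousSibling): span (no-op, stayed)
After 5 (firstChild): ol
After 6 (parentNode): span
After 7 (lastChild): ol

Answer: invalid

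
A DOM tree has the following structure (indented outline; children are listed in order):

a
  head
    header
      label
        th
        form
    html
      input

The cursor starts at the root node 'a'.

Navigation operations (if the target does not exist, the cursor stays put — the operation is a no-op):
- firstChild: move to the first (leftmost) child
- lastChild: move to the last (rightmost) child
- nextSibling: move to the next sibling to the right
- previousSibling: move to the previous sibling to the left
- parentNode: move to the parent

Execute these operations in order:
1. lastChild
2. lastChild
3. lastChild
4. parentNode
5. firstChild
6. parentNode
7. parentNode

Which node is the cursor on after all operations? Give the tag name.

Answer: head

Derivation:
After 1 (lastChild): head
After 2 (lastChild): html
After 3 (lastChild): input
After 4 (parentNode): html
After 5 (firstChild): input
After 6 (parentNode): html
After 7 (parentNode): head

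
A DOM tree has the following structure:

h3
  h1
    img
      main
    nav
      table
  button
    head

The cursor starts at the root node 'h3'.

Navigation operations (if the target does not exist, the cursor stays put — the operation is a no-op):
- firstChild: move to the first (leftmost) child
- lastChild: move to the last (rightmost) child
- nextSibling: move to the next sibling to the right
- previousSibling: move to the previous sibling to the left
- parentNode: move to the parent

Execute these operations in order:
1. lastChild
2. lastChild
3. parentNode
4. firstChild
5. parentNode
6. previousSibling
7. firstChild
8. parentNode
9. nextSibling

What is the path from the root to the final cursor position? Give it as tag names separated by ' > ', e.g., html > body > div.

Answer: h3 > button

Derivation:
After 1 (lastChild): button
After 2 (lastChild): head
After 3 (parentNode): button
After 4 (firstChild): head
After 5 (parentNode): button
After 6 (previousSibling): h1
After 7 (firstChild): img
After 8 (parentNode): h1
After 9 (nextSibling): button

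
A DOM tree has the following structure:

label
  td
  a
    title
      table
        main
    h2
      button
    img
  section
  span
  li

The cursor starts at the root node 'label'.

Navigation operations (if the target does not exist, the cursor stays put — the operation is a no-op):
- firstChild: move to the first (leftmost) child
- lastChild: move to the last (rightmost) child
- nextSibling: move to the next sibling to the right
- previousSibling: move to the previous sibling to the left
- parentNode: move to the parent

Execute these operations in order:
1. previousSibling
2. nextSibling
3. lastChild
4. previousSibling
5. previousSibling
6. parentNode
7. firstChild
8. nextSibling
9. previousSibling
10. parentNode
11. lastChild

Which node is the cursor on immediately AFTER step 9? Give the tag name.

Answer: td

Derivation:
After 1 (previousSibling): label (no-op, stayed)
After 2 (nextSibling): label (no-op, stayed)
After 3 (lastChild): li
After 4 (previousSibling): span
After 5 (previousSibling): section
After 6 (parentNode): label
After 7 (firstChild): td
After 8 (nextSibling): a
After 9 (previousSibling): td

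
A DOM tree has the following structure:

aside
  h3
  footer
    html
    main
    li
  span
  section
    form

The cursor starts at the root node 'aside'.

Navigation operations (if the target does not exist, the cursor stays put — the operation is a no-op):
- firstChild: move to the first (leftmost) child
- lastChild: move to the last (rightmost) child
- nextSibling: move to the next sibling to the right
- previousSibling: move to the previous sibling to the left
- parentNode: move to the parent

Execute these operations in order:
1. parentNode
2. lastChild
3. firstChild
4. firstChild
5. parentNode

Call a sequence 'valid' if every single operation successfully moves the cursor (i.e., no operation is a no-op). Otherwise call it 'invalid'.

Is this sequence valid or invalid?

After 1 (parentNode): aside (no-op, stayed)
After 2 (lastChild): section
After 3 (firstChild): form
After 4 (firstChild): form (no-op, stayed)
After 5 (parentNode): section

Answer: invalid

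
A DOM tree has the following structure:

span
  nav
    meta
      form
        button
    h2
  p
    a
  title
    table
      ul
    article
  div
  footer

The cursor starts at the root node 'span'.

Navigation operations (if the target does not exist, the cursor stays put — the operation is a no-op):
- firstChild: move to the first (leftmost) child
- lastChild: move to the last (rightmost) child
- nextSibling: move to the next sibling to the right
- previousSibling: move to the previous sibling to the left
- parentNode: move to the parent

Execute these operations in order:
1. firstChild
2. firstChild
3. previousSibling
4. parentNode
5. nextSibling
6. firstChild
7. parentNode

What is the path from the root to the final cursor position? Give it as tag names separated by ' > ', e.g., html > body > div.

After 1 (firstChild): nav
After 2 (firstChild): meta
After 3 (previousSibling): meta (no-op, stayed)
After 4 (parentNode): nav
After 5 (nextSibling): p
After 6 (firstChild): a
After 7 (parentNode): p

Answer: span > p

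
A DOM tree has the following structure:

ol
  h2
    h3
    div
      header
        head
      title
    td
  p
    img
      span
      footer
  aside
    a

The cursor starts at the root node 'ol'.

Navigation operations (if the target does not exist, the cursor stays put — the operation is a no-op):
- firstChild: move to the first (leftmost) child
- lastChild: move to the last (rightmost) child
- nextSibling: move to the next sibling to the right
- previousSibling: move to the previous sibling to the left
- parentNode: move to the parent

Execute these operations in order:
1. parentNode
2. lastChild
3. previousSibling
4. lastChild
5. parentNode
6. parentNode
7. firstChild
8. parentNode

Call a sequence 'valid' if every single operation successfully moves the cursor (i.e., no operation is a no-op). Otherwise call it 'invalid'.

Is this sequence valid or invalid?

After 1 (parentNode): ol (no-op, stayed)
After 2 (lastChild): aside
After 3 (previousSibling): p
After 4 (lastChild): img
After 5 (parentNode): p
After 6 (parentNode): ol
After 7 (firstChild): h2
After 8 (parentNode): ol

Answer: invalid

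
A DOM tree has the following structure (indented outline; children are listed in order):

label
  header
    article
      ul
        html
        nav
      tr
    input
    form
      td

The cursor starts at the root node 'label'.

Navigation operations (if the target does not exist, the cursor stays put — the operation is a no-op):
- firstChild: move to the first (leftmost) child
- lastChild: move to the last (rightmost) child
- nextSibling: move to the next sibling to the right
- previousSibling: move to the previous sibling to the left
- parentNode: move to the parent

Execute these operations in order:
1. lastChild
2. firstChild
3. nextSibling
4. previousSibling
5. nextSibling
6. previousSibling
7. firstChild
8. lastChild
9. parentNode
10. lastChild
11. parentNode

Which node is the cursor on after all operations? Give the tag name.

Answer: ul

Derivation:
After 1 (lastChild): header
After 2 (firstChild): article
After 3 (nextSibling): input
After 4 (previousSibling): article
After 5 (nextSibling): input
After 6 (previousSibling): article
After 7 (firstChild): ul
After 8 (lastChild): nav
After 9 (parentNode): ul
After 10 (lastChild): nav
After 11 (parentNode): ul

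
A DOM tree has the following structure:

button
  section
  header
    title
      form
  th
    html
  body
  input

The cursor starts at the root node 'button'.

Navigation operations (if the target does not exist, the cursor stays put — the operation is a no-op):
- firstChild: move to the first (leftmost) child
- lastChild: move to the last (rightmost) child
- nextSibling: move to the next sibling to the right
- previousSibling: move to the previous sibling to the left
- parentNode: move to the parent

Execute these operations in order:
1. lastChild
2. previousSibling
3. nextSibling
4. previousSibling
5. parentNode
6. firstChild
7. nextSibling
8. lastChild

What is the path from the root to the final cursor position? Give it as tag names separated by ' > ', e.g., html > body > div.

Answer: button > header > title

Derivation:
After 1 (lastChild): input
After 2 (previousSibling): body
After 3 (nextSibling): input
After 4 (previousSibling): body
After 5 (parentNode): button
After 6 (firstChild): section
After 7 (nextSibling): header
After 8 (lastChild): title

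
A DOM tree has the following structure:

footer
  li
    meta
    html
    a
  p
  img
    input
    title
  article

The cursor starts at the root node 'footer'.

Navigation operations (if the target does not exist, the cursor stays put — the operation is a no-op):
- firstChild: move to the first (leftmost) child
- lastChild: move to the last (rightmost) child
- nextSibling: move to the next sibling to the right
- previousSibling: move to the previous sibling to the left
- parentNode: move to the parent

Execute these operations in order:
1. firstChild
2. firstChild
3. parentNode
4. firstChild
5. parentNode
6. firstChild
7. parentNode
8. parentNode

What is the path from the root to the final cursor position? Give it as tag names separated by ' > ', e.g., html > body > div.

After 1 (firstChild): li
After 2 (firstChild): meta
After 3 (parentNode): li
After 4 (firstChild): meta
After 5 (parentNode): li
After 6 (firstChild): meta
After 7 (parentNode): li
After 8 (parentNode): footer

Answer: footer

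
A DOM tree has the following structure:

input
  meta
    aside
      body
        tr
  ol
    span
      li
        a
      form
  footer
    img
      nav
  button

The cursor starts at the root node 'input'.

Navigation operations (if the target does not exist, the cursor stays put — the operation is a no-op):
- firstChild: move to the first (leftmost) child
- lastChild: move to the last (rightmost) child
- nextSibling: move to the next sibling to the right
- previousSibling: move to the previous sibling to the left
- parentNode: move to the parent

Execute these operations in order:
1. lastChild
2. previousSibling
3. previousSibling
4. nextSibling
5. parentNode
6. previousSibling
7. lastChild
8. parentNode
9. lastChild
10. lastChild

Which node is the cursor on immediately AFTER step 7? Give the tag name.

Answer: button

Derivation:
After 1 (lastChild): button
After 2 (previousSibling): footer
After 3 (previousSibling): ol
After 4 (nextSibling): footer
After 5 (parentNode): input
After 6 (previousSibling): input (no-op, stayed)
After 7 (lastChild): button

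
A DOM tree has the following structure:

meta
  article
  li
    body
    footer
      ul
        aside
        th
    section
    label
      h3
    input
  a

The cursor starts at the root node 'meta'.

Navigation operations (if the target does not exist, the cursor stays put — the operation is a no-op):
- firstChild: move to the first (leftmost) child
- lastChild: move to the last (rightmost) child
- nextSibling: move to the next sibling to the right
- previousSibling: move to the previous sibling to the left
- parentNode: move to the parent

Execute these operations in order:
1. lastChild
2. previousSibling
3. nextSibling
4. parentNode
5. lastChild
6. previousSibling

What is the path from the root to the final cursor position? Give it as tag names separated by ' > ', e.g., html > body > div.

Answer: meta > li

Derivation:
After 1 (lastChild): a
After 2 (previousSibling): li
After 3 (nextSibling): a
After 4 (parentNode): meta
After 5 (lastChild): a
After 6 (previousSibling): li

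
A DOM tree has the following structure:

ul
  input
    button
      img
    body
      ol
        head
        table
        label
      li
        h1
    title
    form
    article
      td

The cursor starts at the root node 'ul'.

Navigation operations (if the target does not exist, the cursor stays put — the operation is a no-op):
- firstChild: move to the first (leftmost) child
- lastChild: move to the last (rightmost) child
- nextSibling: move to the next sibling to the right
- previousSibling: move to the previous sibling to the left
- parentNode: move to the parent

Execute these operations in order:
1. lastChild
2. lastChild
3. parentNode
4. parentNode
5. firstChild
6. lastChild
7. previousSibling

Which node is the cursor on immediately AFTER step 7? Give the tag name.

Answer: form

Derivation:
After 1 (lastChild): input
After 2 (lastChild): article
After 3 (parentNode): input
After 4 (parentNode): ul
After 5 (firstChild): input
After 6 (lastChild): article
After 7 (previousSibling): form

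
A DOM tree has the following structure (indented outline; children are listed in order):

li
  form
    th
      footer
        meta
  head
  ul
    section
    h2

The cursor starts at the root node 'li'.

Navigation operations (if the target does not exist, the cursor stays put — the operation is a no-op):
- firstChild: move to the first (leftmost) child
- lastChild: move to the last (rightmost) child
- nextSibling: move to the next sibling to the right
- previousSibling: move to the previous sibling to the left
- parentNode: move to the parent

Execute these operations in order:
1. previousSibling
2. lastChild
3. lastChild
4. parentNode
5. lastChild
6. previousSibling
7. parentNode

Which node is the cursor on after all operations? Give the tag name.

After 1 (previousSibling): li (no-op, stayed)
After 2 (lastChild): ul
After 3 (lastChild): h2
After 4 (parentNode): ul
After 5 (lastChild): h2
After 6 (previousSibling): section
After 7 (parentNode): ul

Answer: ul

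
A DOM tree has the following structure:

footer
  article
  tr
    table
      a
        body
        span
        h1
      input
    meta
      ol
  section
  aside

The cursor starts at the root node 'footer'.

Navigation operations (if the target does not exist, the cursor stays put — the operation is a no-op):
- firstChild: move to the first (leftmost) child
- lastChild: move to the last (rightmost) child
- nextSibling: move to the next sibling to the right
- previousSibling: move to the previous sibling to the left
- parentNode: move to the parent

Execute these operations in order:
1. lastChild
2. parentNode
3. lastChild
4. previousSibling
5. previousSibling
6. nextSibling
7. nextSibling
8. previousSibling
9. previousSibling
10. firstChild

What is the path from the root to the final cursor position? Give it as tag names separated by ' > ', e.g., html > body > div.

Answer: footer > tr > table

Derivation:
After 1 (lastChild): aside
After 2 (parentNode): footer
After 3 (lastChild): aside
After 4 (previousSibling): section
After 5 (previousSibling): tr
After 6 (nextSibling): section
After 7 (nextSibling): aside
After 8 (previousSibling): section
After 9 (previousSibling): tr
After 10 (firstChild): table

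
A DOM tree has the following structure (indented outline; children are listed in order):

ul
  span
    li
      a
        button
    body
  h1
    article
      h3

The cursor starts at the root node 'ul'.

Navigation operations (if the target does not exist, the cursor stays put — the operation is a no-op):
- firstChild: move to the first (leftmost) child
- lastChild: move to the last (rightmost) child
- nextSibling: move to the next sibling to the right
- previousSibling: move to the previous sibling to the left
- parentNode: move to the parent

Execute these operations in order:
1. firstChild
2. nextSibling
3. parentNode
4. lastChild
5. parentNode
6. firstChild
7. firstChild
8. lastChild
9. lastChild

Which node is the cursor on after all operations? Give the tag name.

After 1 (firstChild): span
After 2 (nextSibling): h1
After 3 (parentNode): ul
After 4 (lastChild): h1
After 5 (parentNode): ul
After 6 (firstChild): span
After 7 (firstChild): li
After 8 (lastChild): a
After 9 (lastChild): button

Answer: button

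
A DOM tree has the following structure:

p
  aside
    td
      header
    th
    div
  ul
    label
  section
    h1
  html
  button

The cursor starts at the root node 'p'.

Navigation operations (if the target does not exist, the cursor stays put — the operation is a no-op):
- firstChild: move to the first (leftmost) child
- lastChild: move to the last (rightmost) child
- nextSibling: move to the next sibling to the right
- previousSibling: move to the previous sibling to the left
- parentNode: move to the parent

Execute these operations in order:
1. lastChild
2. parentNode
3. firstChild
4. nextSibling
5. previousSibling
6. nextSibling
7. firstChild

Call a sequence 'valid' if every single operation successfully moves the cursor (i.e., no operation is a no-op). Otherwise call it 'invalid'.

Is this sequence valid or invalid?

Answer: valid

Derivation:
After 1 (lastChild): button
After 2 (parentNode): p
After 3 (firstChild): aside
After 4 (nextSibling): ul
After 5 (previousSibling): aside
After 6 (nextSibling): ul
After 7 (firstChild): label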